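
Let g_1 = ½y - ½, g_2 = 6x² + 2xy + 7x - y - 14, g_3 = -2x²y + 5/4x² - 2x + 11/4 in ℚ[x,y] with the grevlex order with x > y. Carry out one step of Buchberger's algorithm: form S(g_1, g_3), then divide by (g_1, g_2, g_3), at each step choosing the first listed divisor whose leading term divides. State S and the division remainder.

lcm(LM(g_1), LM(g_3)) = x²y.
S = (lcm/LT(g_1))·g_1 − (lcm/LT(g_3))·g_3 = -⅜x² - x + 11/8.
Reduce S modulo (g_1, g_2, g_3) in that order:
  leading term x²: subtract (-1/16)·g_2 from -⅜x² - x + 11/8 → ⅛xy - 9/16x - 1/16y + ½
  leading term xy: subtract (¼x)·g_1 from ⅛xy - 9/16x - 1/16y + ½ → -7/16x - 1/16y + ½
  leading term x: no divisor's leading term divides it; move -7/16x to the remainder.
  leading term y: subtract (-⅛)·g_1 from -1/16y + ½ → 7/16
  leading term 1: no divisor's leading term divides it; move 7/16 to the remainder.
The remainder -7/16x + 7/16 is nonzero, so it would be added as the next basis element.
An S-polynomial is built so that the two leading terms cancel; whether anything survives reduction is exactly the Gröbner-basis criterion.

S(g_1, g_3) = -⅜x² - x + 11/8; remainder on division = -7/16x + 7/16.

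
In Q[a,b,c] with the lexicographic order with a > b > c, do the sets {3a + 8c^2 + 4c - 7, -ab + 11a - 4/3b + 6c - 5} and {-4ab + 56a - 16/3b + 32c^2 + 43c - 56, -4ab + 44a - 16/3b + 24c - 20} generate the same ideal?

No, the ideals differ.

Two ideals are equal iff their reduced Gröbner bases coincide (the reduced basis is unique for a fixed ordering).
Buchberger on the first generating set:
f_1 = 3a + 8c^2 + 4c - 7, LT = a.
f_2 = -ab + 11a - 4/3b + 6c - 5, LT = ab.

S(f_1,f_2): lcm = ab. S = 11a + 8/3bc^2 + 4/3bc - 11/3b + 6c - 5.
  leading term a: subtract (11/3)·f_1 from 11a + 8/3bc^2 + 4/3bc - 11/3b + 6c - 5 → 8/3bc^2 + 4/3bc - 11/3b - 88/3c^2 - 26/3c + 62/3
  leading term bc^2: no divisor's leading term divides it; move 8/3bc^2 to the remainder.
  leading term bc: no divisor's leading term divides it; move 4/3bc to the remainder.
  leading term b: no divisor's leading term divides it; move -11/3b to the remainder.
  leading term c^2: no divisor's leading term divides it; move -88/3c^2 to the remainder.
  leading term c: no divisor's leading term divides it; move -26/3c to the remainder.
  leading term 1: no divisor's leading term divides it; move 62/3 to the remainder.
  remainder 8/3bc^2 + 4/3bc - 11/3b - 88/3c^2 - 26/3c + 62/3 ≠ 0; add g_3 = 8/3bc^2 + 4/3bc - 11/3b - 88/3c^2 - 26/3c + 62/3 to the basis.

S(f_1,g_3): leading monomials are coprime, so the S-polynomial reduces to 0 (Buchberger's first criterion).
S(f_2,g_3): lcm = abc^2. S = -1/2abc + 11/8ab + 13/4ac - 31/4a + 4/3bc^2 - 6c^3 + 5c^2.
  leading term abc: subtract (-1/6bc)·f_1 from -1/2abc + 11/8ab + 13/4ac - 31/4a + 4/3bc^2 - 6c^3 + 5c^2 → 11/8ab + 13/4ac - 31/4a + 4/3bc^3 + 2bc^2 - 7/6bc - 6c^3 + 5c^2
  leading term ab: subtract (11/24b)·f_1 from 11/8ab + 13/4ac - 31/4a + 4/3bc^3 + 2bc^2 - 7/6bc - 6c^3 + 5c^2 → 13/4ac - 31/4a + 4/3bc^3 - 5/3bc^2 - 3bc + 77/24b - 6c^3 + 5c^2
  leading term ac: subtract (13/12c)·f_1 from 13/4ac - 31/4a + 4/3bc^3 - 5/3bc^2 - 3bc + 77/24b - 6c^3 + 5c^2 → -31/4a + 4/3bc^3 - 5/3bc^2 - 3bc + 77/24b - 44/3c^3 + 2/3c^2 + 91/12c
  leading term a: subtract (-31/12)·f_1 from -31/4a + 4/3bc^3 - 5/3bc^2 - 3bc + 77/24b - 44/3c^3 + 2/3c^2 + 91/12c → 4/3bc^3 - 5/3bc^2 - 3bc + 77/24b - 44/3c^3 + 64/3c^2 + 215/12c - 217/12
  leading term bc^3: subtract (1/2c)·g_3 from 4/3bc^3 - 5/3bc^2 - 3bc + 77/24b - 44/3c^3 + 64/3c^2 + 215/12c - 217/12 → -7/3bc^2 - 7/6bc + 77/24b + 77/3c^2 + 91/12c - 217/12
  leading term bc^2: subtract (-7/8)·g_3 from -7/3bc^2 - 7/6bc + 77/24b + 77/3c^2 + 91/12c - 217/12 → 0
  remainder 0.

Every S-polynomial of the final basis reduces to 0, so we have a Gröbner basis.
Inter-reduce: drop elements whose leading term is divisible by another's, tail-reduce, and make monic.
Reduced Gröbner basis: {a + 8/3c^2 + 4/3c - 7/3, bc^2 + 1/2bc - 11/8b - 11c^2 - 13/4c + 31/4}.

Buchberger on the second generating set:
h_1 = -4ab + 56a - 16/3b + 32c^2 + 43c - 56, LT = ab.
h_2 = -4ab + 44a - 16/3b + 24c - 20, LT = ab.

S(h_1,h_2): lcm = ab. S = -3a - 8c^2 - 19/4c + 9.
  leading term a: no divisor's leading term divides it; move -3a to the remainder.
  leading term c^2: no divisor's leading term divides it; move -8c^2 to the remainder.
  leading term c: no divisor's leading term divides it; move -19/4c to the remainder.
  leading term 1: no divisor's leading term divides it; move 9 to the remainder.
  remainder -3a - 8c^2 - 19/4c + 9 ≠ 0; add k_3 = -3a - 8c^2 - 19/4c + 9 to the basis.

S(h_1,k_3): lcm = ab. S = -14a - 8/3bc^2 - 19/12bc + 13/3b - 8c^2 - 43/4c + 14.
  leading term a: subtract (14/3)·k_3 from -14a - 8/3bc^2 - 19/12bc + 13/3b - 8c^2 - 43/4c + 14 → -8/3bc^2 - 19/12bc + 13/3b + 88/3c^2 + 137/12c - 28
  leading term bc^2: no divisor's leading term divides it; move -8/3bc^2 to the remainder.
  leading term bc: no divisor's leading term divides it; move -19/12bc to the remainder.
  leading term b: no divisor's leading term divides it; move 13/3b to the remainder.
  leading term c^2: no divisor's leading term divides it; move 88/3c^2 to the remainder.
  leading term c: no divisor's leading term divides it; move 137/12c to the remainder.
  leading term 1: no divisor's leading term divides it; move -28 to the remainder.
  remainder -8/3bc^2 - 19/12bc + 13/3b + 88/3c^2 + 137/12c - 28 ≠ 0; add k_4 = -8/3bc^2 - 19/12bc + 13/3b + 88/3c^2 + 137/12c - 28 to the basis.

S(h_2,k_3): lcm = ab. S = -11a - 8/3bc^2 - 19/12bc + 13/3b - 6c + 5.
  leading term a: subtract (11/3)·k_3 from -11a - 8/3bc^2 - 19/12bc + 13/3b - 6c + 5 → -8/3bc^2 - 19/12bc + 13/3b + 88/3c^2 + 137/12c - 28
  leading term bc^2: subtract (1)·k_4 from -8/3bc^2 - 19/12bc + 13/3b + 88/3c^2 + 137/12c - 28 → 0
  remainder 0.

S(h_1,k_4): lcm = abc^2. S = -19/32abc + 13/8ab - 3ac^2 + 137/32ac - 21/2a + 4/3bc^2 - 8c^4 - 43/4c^3 + 14c^2.
  leading term abc: subtract (19/128c)·h_1 from -19/32abc + 13/8ab - 3ac^2 + 137/32ac - 21/2a + 4/3bc^2 - 8c^4 - 43/4c^3 + 14c^2 → 13/8ab - 3ac^2 - 129/32ac - 21/2a + 4/3bc^2 + 19/24bc - 8c^4 - 31/2c^3 + 975/128c^2 + 133/16c
  leading term ab: subtract (-13/32)·h_1 from 13/8ab - 3ac^2 - 129/32ac - 21/2a + 4/3bc^2 + 19/24bc - 8c^4 - 31/2c^3 + 975/128c^2 + 133/16c → -3ac^2 - 129/32ac + 49/4a + 4/3bc^2 + 19/24bc - 13/6b - 8c^4 - 31/2c^3 + 2639/128c^2 + 825/32c - 91/4
  leading term ac^2: subtract (c^2)·k_3 from -3ac^2 - 129/32ac + 49/4a + 4/3bc^2 + 19/24bc - 13/6b - 8c^4 - 31/2c^3 + 2639/128c^2 + 825/32c - 91/4 → -129/32ac + 49/4a + 4/3bc^2 + 19/24bc - 13/6b - 43/4c^3 + 1487/128c^2 + 825/32c - 91/4
  leading term ac: subtract (43/32c)·k_3 from -129/32ac + 49/4a + 4/3bc^2 + 19/24bc - 13/6b - 43/4c^3 + 1487/128c^2 + 825/32c - 91/4 → 49/4a + 4/3bc^2 + 19/24bc - 13/6b + 18c^2 + 219/16c - 91/4
  leading term a: subtract (-49/12)·k_3 from 49/4a + 4/3bc^2 + 19/24bc - 13/6b + 18c^2 + 219/16c - 91/4 → 4/3bc^2 + 19/24bc - 13/6b - 44/3c^2 - 137/24c + 14
  leading term bc^2: subtract (-1/2)·k_4 from 4/3bc^2 + 19/24bc - 13/6b - 44/3c^2 - 137/24c + 14 → 0
  remainder 0.

S(h_2,k_4): lcm = abc^2. S = -19/32abc + 13/8ab + 137/32ac - 21/2a + 4/3bc^2 - 6c^3 + 5c^2.
  leading term abc: subtract (19/128c)·h_1 from -19/32abc + 13/8ab + 137/32ac - 21/2a + 4/3bc^2 - 6c^3 + 5c^2 → 13/8ab - 129/32ac - 21/2a + 4/3bc^2 + 19/24bc - 43/4c^3 - 177/128c^2 + 133/16c
  leading term ab: subtract (-13/32)·h_1 from 13/8ab - 129/32ac - 21/2a + 4/3bc^2 + 19/24bc - 43/4c^3 - 177/128c^2 + 133/16c → -129/32ac + 49/4a + 4/3bc^2 + 19/24bc - 13/6b - 43/4c^3 + 1487/128c^2 + 825/32c - 91/4
  leading term ac: subtract (43/32c)·k_3 from -129/32ac + 49/4a + 4/3bc^2 + 19/24bc - 13/6b - 43/4c^3 + 1487/128c^2 + 825/32c - 91/4 → 49/4a + 4/3bc^2 + 19/24bc - 13/6b + 18c^2 + 219/16c - 91/4
  leading term a: subtract (-49/12)·k_3 from 49/4a + 4/3bc^2 + 19/24bc - 13/6b + 18c^2 + 219/16c - 91/4 → 4/3bc^2 + 19/24bc - 13/6b - 44/3c^2 - 137/24c + 14
  leading term bc^2: subtract (-1/2)·k_4 from 4/3bc^2 + 19/24bc - 13/6b - 44/3c^2 - 137/24c + 14 → 0
  remainder 0.

S(k_3,k_4): leading monomials are coprime, so the S-polynomial reduces to 0 (Buchberger's first criterion).
Every S-polynomial of the final basis reduces to 0, so we have a Gröbner basis.
Inter-reduce: drop elements whose leading term is divisible by another's, tail-reduce, and make monic.
Reduced Gröbner basis: {a + 8/3c^2 + 19/12c - 3, bc^2 + 19/32bc - 13/8b - 11c^2 - 137/32c + 21/2}.

Since the reduced bases disagree, the two ideals are not the same.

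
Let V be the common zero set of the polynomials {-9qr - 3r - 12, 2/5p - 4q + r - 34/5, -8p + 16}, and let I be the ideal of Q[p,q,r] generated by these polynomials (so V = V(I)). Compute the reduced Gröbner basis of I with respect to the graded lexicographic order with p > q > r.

f_1 = -9qr - 3r - 12, LT = qr.
f_2 = 2/5p - 4q + r - 34/5, LT = p.
f_3 = -8p + 16, LT = p.

S(f_2,f_3): lcm = p. S = -10q + 5/2r - 15.
  leading term q: no divisor's leading term divides it; move -10q to the remainder.
  leading term r: no divisor's leading term divides it; move 5/2r to the remainder.
  leading term 1: no divisor's leading term divides it; move -15 to the remainder.
  remainder -10q + 5/2r - 15 ≠ 0; add g_4 = -10q + 5/2r - 15 to the basis.

S(f_1,g_4): lcm = qr. S = 1/4r^2 - 7/6r + 4/3.
  leading term r^2: no divisor's leading term divides it; move 1/4r^2 to the remainder.
  leading term r: no divisor's leading term divides it; move -7/6r to the remainder.
  leading term 1: no divisor's leading term divides it; move 4/3 to the remainder.
  remainder 1/4r^2 - 7/6r + 4/3 ≠ 0; add g_5 = 1/4r^2 - 7/6r + 4/3 to the basis.

The other S-polynomials (S(f_1,f_2), S(f_1,f_3), S(f_2,g_4), S(f_3,g_4), S(f_1,g_5), S(f_2,g_5), S(f_3,g_5), S(g_4,g_5)) all reduce to 0 modulo the current basis, so we have a Gröbner basis.
Inter-reduce: drop elements whose leading term is divisible by another's, tail-reduce, and make monic.

G = {r^2 - 14/3r + 16/3, p - 2, q - 1/4r + 3/2}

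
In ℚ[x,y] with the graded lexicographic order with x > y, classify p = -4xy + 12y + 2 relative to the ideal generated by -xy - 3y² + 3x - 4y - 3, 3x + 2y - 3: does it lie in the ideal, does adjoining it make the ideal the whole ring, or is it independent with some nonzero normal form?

First compute the reduced Gröbner basis of I by Buchberger's algorithm.
f_1 = -xy - 3y² + 3x - 4y - 3, LT = xy.
f_2 = 3x + 2y - 3, LT = x.

S(f_1,f_2): lcm = xy. S = 7/3y² - 3x + 5y + 3.
  reduce S modulo (f_1, f_2):
  remainder 7/3y² + 7y ≠ 0; add h_3 = 7/3y² + 7y to the basis.

The other S-polynomials (S(f_1,h_3), S(f_2,h_3)) all reduce to 0 modulo the current basis, so we have a Gröbner basis.
Inter-reduce: drop elements whose leading term is divisible by another's, tail-reduce, and make monic.
Reduced Gröbner basis: {y² + 3y, x + ⅔y - 1}.
Label its elements g_1 = y² + 3y, g_2 = x + ⅔y - 1.

Reduce p = -4xy + 12y + 2 modulo G:
  leading term xy: subtract (-4y)·g_2 from -4xy + 12y + 2 → 8/3y² + 8y + 2
  leading term y²: subtract (8/3)·g_1 from 8/3y² + 8y + 2 → 2
  leading term 1: no divisor's leading term divides it; move 2 to the remainder.
  normal form = 2.
The normal form is nonzero, so p ∉ I. Since p minus its normal form lies in I, I + (p) = I + (r) where r = 2; decide whether this ideal is the whole ring.
Here r = 2 is a nonzero constant, hence a unit: 1 ∈ I + (p), the Gröbner basis of I + (p) is {1}, and the enlarged system has no common solution — adjoining p is inconsistent.

Adjoining -4xy + 12y + 2 makes the ideal the whole ring: the system is inconsistent.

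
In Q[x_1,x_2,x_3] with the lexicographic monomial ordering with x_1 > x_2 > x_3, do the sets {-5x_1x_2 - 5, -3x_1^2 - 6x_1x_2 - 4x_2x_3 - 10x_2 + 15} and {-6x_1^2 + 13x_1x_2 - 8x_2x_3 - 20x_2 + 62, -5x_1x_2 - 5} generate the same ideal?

No, the ideals differ.

Since reduced Gröbner bases are canonical representatives of ideals under a given ordering, it suffices to compute and compare them.
Buchberger on the first generating set:
f_1 = -5x_1x_2 - 5, LT = x_1x_2.
f_2 = -3x_1^2 - 6x_1x_2 - 4x_2x_3 - 10x_2 + 15, LT = x_1^2.

S(f_1,f_2): lcm = x_1^2x_2. S = -2x_1x_2^2 + x_1 - 4/3x_2^2x_3 - 10/3x_2^2 + 5x_2.
  reduce S modulo (f_1, f_2):
  remainder x_1 - 4/3x_2^2x_3 - 10/3x_2^2 + 7x_2 ≠ 0; add g_3 = x_1 - 4/3x_2^2x_3 - 10/3x_2^2 + 7x_2 to the basis.

S(f_1,g_3): lcm = x_1x_2. S = 4/3x_2^3x_3 + 10/3x_2^3 - 7x_2^2 + 1.
  reduce S modulo (f_1, f_2, g_3):
  remainder 4/3x_2^3x_3 + 10/3x_2^3 - 7x_2^2 + 1 ≠ 0; add g_4 = 4/3x_2^3x_3 + 10/3x_2^3 - 7x_2^2 + 1 to the basis.

The other S-polynomials (S(f_2,g_3), S(f_1,g_4), S(f_2,g_4), S(g_3,g_4)) all reduce to 0 modulo the current basis, so we have a Gröbner basis.
Inter-reduce: drop elements whose leading term is divisible by another's, tail-reduce, and make monic.
Reduced Gröbner basis: {x_1 - 4/3x_2^2x_3 - 10/3x_2^2 + 7x_2, x_2^3x_3 + 5/2x_2^3 - 21/4x_2^2 + 3/4}.

Buchberger on the second generating set:
h_1 = -6x_1^2 + 13x_1x_2 - 8x_2x_3 - 20x_2 + 62, LT = x_1^2.
h_2 = -5x_1x_2 - 5, LT = x_1x_2.

S(h_1,h_2): lcm = x_1^2x_2. S = -13/6x_1x_2^2 - x_1 + 4/3x_2^2x_3 + 10/3x_2^2 - 31/3x_2.
  reduce S modulo (h_1, h_2):
  remainder -x_1 + 4/3x_2^2x_3 + 10/3x_2^2 - 49/6x_2 ≠ 0; add k_3 = -x_1 + 4/3x_2^2x_3 + 10/3x_2^2 - 49/6x_2 to the basis.

S(h_2,k_3): lcm = x_1x_2. S = 4/3x_2^3x_3 + 10/3x_2^3 - 49/6x_2^2 + 1.
  reduce S modulo (h_1, h_2, k_3):
  remainder 4/3x_2^3x_3 + 10/3x_2^3 - 49/6x_2^2 + 1 ≠ 0; add k_4 = 4/3x_2^3x_3 + 10/3x_2^3 - 49/6x_2^2 + 1 to the basis.

The other S-polynomials (S(h_1,k_3), S(h_1,k_4), S(h_2,k_4), S(k_3,k_4)) all reduce to 0 modulo the current basis, so we have a Gröbner basis.
Inter-reduce: drop elements whose leading term is divisible by another's, tail-reduce, and make monic.
Reduced Gröbner basis: {x_1 - 4/3x_2^2x_3 - 10/3x_2^2 + 49/6x_2, x_2^3x_3 + 5/2x_2^3 - 49/8x_2^2 + 3/4}.

These differ, so the ideals are not equal.
The same test decides containment: I ⊆ J iff every generator of I reduces to 0 modulo a Gröbner basis of J.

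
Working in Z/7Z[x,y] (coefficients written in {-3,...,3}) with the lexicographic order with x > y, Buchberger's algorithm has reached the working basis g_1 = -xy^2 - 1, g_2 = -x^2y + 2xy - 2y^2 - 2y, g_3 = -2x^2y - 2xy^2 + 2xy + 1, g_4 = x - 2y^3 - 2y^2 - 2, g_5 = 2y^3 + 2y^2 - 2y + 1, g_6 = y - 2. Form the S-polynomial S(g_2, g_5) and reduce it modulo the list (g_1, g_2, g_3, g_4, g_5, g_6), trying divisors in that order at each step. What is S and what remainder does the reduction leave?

lcm(LM(g_2), LM(g_5)) = x^2y^3.
S = (lcm/LT(g_2))·g_2 − (lcm/LT(g_5))·g_5 = -x^2y^2 + x^2y + 3x^2 - 2xy^3 + 2y^4 + 2y^3.
Reduce S modulo (g_1, g_2, g_3, g_4, g_5, g_6) in that order:
  leading term x^2y^2: subtract (x)·g_1 from -x^2y^2 + x^2y + 3x^2 - 2xy^3 + 2y^4 + 2y^3 → x^2y + 3x^2 - 2xy^3 + x + 2y^4 + 2y^3
  leading term x^2y: subtract (-1)·g_2 from x^2y + 3x^2 - 2xy^3 + x + 2y^4 + 2y^3 → 3x^2 - 2xy^3 + 2xy + x + 2y^4 + 2y^3 - 2y^2 - 2y
  leading term x^2: subtract (3x)·g_4 from 3x^2 - 2xy^3 + 2xy + x + 2y^4 + 2y^3 - 2y^2 - 2y → -3xy^3 - xy^2 + 2xy + 2y^4 + 2y^3 - 2y^2 - 2y
  leading term xy^3: subtract (3y)·g_1 from -3xy^3 - xy^2 + 2xy + 2y^4 + 2y^3 - 2y^2 - 2y → -xy^2 + 2xy + 2y^4 + 2y^3 - 2y^2 + y
  leading term xy^2: subtract (1)·g_1 from -xy^2 + 2xy + 2y^4 + 2y^3 - 2y^2 + y → 2xy + 2y^4 + 2y^3 - 2y^2 + y + 1
  leading term xy: subtract (2y)·g_4 from 2xy + 2y^4 + 2y^3 - 2y^2 + y + 1 → -y^4 - y^3 - 2y^2 - 2y + 1
  leading term y^4: subtract (3y)·g_5 from -y^4 - y^3 - 2y^2 - 2y + 1 → -3y^2 + 2y + 1
  leading term y^2: subtract (-3y)·g_6 from -3y^2 + 2y + 1 → 3y + 1
  leading term y: subtract (3)·g_6 from 3y + 1 → 0
The remainder is 0, so this S-polynomial contributes no new basis element.

S(g_2, g_5) = -x^2y^2 + x^2y + 3x^2 - 2xy^3 + 2y^4 + 2y^3; remainder on division = 0.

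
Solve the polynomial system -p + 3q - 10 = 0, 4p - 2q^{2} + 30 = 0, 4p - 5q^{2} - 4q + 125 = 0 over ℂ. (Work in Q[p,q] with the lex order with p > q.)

{(5, 5)}

Compute a lex Gröbner basis by Buchberger's algorithm.
f_1 = -p + 3q - 10, LT = p.
f_2 = 4p - 2q^{2} + 30, LT = p.
f_3 = 4p - 5q^{2} - 4q + 125, LT = p.

S(f_1,f_2): lcm = p. S = \tfrac{1}{2}q^{2} - 3q + \tfrac{5}{2}.
  leading term q^{2}: no divisor's leading term divides it; move \tfrac{1}{2}q^{2} to the remainder.
  leading term q: no divisor's leading term divides it; move -3q to the remainder.
  leading term 1: no divisor's leading term divides it; move \tfrac{5}{2} to the remainder.
  remainder \tfrac{1}{2}q^{2} - 3q + \tfrac{5}{2} ≠ 0; add h_4 = \tfrac{1}{2}q^{2} - 3q + \tfrac{5}{2} to the basis.

S(f_1,f_3): lcm = p. S = \tfrac{5}{4}q^{2} - 2q - \tfrac{85}{4}.
  leading term q^{2}: subtract (\tfrac{5}{2})·h_4 from \tfrac{5}{4}q^{2} - 2q - \tfrac{85}{4} → \tfrac{11}{2}q - \tfrac{55}{2}
  leading term q: no divisor's leading term divides it; move \tfrac{11}{2}q to the remainder.
  leading term 1: no divisor's leading term divides it; move -\tfrac{55}{2} to the remainder.
  remainder \tfrac{11}{2}q - \tfrac{55}{2} ≠ 0; add h_5 = \tfrac{11}{2}q - \tfrac{55}{2} to the basis.

The other S-polynomials (S(f_2,f_3), S(f_1,h_4), S(f_2,h_4), S(f_3,h_4), S(f_1,h_5), S(f_2,h_5), S(f_3,h_5), S(h_4,h_5)) all reduce to 0 modulo the current basis, so we have a Gröbner basis.
Inter-reduce: drop elements whose leading term is divisible by another's, tail-reduce, and make monic.
Reduced Gröbner basis: {p - 5, q - 5}.

From the last basis element, q - 5 = 0, so q takes values in {5}. Each choice, substituted upward through the basis, yields the corresponding point(s) of the solution set.
  q = 5: the earlier basis element becomes p - 5 = 0, giving p = 5 — point (5, 5).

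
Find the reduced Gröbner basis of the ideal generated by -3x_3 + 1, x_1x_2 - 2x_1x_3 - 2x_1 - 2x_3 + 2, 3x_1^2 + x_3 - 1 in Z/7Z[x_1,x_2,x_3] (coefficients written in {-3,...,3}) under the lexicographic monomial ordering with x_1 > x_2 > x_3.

f_1 = -3x_3 + 1, LT = x_3.
f_2 = x_1x_2 - 2x_1x_3 - 2x_1 - 2x_3 + 2, LT = x_1x_2.
f_3 = 3x_1^2 + x_3 - 1, LT = x_1^2.

S(f_2,f_3): lcm = x_1^2x_2. S = -2x_1^2x_3 - 2x_1^2 - 2x_1x_3 + 2x_1 + 2x_2x_3 - 2x_2.
  leading term x_1^2x_3: subtract (3x_1^2)·f_1 from -2x_1^2x_3 - 2x_1^2 - 2x_1x_3 + 2x_1 + 2x_2x_3 - 2x_2 → 2x_1^2 - 2x_1x_3 + 2x_1 + 2x_2x_3 - 2x_2
  leading term x_1^2: subtract (3)·f_3 from 2x_1^2 - 2x_1x_3 + 2x_1 + 2x_2x_3 - 2x_2 → -2x_1x_3 + 2x_1 + 2x_2x_3 - 2x_2 - 3x_3 + 3
  leading term x_1x_3: subtract (3x_1)·f_1 from -2x_1x_3 + 2x_1 + 2x_2x_3 - 2x_2 - 3x_3 + 3 → -x_1 + 2x_2x_3 - 2x_2 - 3x_3 + 3
  leading term x_1: no divisor's leading term divides it; move -x_1 to the remainder.
  leading term x_2x_3: subtract (-3x_2)·f_1 from 2x_2x_3 - 2x_2 - 3x_3 + 3 → x_2 - 3x_3 + 3
  leading term x_2: no divisor's leading term divides it; move x_2 to the remainder.
  leading term x_3: subtract (1)·f_1 from -3x_3 + 3 → 2
  leading term 1: no divisor's leading term divides it; move 2 to the remainder.
  remainder -x_1 + x_2 + 2 ≠ 0; add g_4 = -x_1 + x_2 + 2 to the basis.

S(f_2,g_4): lcm = x_1x_2. S = -2x_1x_3 - 2x_1 + x_2^2 + 2x_2 - 2x_3 + 2.
  leading term x_1x_3: subtract (3x_1)·f_1 from -2x_1x_3 - 2x_1 + x_2^2 + 2x_2 - 2x_3 + 2 → 2x_1 + x_2^2 + 2x_2 - 2x_3 + 2
  leading term x_1: subtract (-2)·g_4 from 2x_1 + x_2^2 + 2x_2 - 2x_3 + 2 → x_2^2 - 3x_2 - 2x_3 - 1
  leading term x_2^2: no divisor's leading term divides it; move x_2^2 to the remainder.
  leading term x_2: no divisor's leading term divides it; move -3x_2 to the remainder.
  leading term x_3: subtract (3)·f_1 from -2x_3 - 1 → 3
  leading term 1: no divisor's leading term divides it; move 3 to the remainder.
  remainder x_2^2 - 3x_2 + 3 ≠ 0; add g_5 = x_2^2 - 3x_2 + 3 to the basis.

The other S-polynomials (S(f_1,f_2), S(f_1,f_3), S(f_1,g_4), S(f_3,g_4), S(f_1,g_5), S(f_2,g_5), S(f_3,g_5), S(g_4,g_5)) all reduce to 0 modulo the current basis, so we have a Gröbner basis.
Inter-reduce: drop elements whose leading term is divisible by another's, tail-reduce, and make monic.

G = {x_1 - x_2 - 2, x_2^2 - 3x_2 + 3, x_3 + 2}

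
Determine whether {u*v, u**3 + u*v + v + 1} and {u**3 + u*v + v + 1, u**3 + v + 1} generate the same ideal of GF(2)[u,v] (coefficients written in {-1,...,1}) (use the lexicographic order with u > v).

For a fixed monomial order, each ideal has a unique reduced Gröbner basis; comparing bases decides equality.
Buchberger on the first generating set:
f_1 = u*v, LT = u*v.
f_2 = u**3 + u*v + v + 1, LT = u**3.

S(f_1,f_2): lcm = u**3*v. S = u*v**2 + v**2 + v.
  leading term u*v**2: subtract (v)·f_1 from u*v**2 + v**2 + v → v**2 + v
  leading term v**2: no divisor's leading term divides it; move v**2 to the remainder.
  leading term v: no divisor's leading term divides it; move v to the remainder.
  remainder v**2 + v ≠ 0; add g_3 = v**2 + v to the basis.

S(f_1,g_3): lcm = u*v**2. S = u*v.
  leading term u*v: subtract (1)·f_1 from u*v → 0
  remainder 0.

S(f_2,g_3): leading monomials are coprime, so the S-polynomial reduces to 0 (Buchberger's first criterion).
Every S-polynomial of the final basis reduces to 0, so we have a Gröbner basis.
Inter-reduce: drop elements whose leading term is divisible by another's, tail-reduce, and make monic.
Reduced Gröbner basis: {u**3 + v + 1, u*v, v**2 + v}.

Buchberger on the second generating set:
h_1 = u**3 + u*v + v + 1, LT = u**3.
h_2 = u**3 + v + 1, LT = u**3.

S(h_1,h_2): lcm = u**3. S = u*v.
  leading term u*v: no divisor's leading term divides it; move u*v to the remainder.
  remainder u*v ≠ 0; add k_3 = u*v to the basis.

S(h_1,k_3): lcm = u**3*v. S = u*v**2 + v**2 + v.
  leading term u*v**2: subtract (v)·k_3 from u*v**2 + v**2 + v → v**2 + v
  leading term v**2: no divisor's leading term divides it; move v**2 to the remainder.
  leading term v: no divisor's leading term divides it; move v to the remainder.
  remainder v**2 + v ≠ 0; add k_4 = v**2 + v to the basis.

S(h_2,k_3): lcm = u**3*v. S = v**2 + v.
  leading term v**2: subtract (1)·k_4 from v**2 + v → 0
  remainder 0.

S(h_1,k_4): leading monomials are coprime, so the S-polynomial reduces to 0 (Buchberger's first criterion).
S(h_2,k_4): leading monomials are coprime, so the S-polynomial reduces to 0 (Buchberger's first criterion).
S(k_3,k_4): lcm = u*v**2. S = u*v.
  leading term u*v: subtract (1)·k_3 from u*v → 0
  remainder 0.

Every S-polynomial of the final basis reduces to 0, so we have a Gröbner basis.
Inter-reduce: drop elements whose leading term is divisible by another's, tail-reduce, and make monic.
Reduced Gröbner basis: {u**3 + v + 1, u*v, v**2 + v}.

These coincide, so the ideals are equal.

Yes, the ideals are equal.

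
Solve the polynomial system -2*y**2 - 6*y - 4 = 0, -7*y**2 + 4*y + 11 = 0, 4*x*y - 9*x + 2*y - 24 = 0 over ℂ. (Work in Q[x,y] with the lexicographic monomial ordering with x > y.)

Compute a lex Gröbner basis by Buchberger's algorithm.
f_1 = -2*y**2 - 6*y - 4, LT = y**2.
f_2 = -7*y**2 + 4*y + 11, LT = y**2.
f_3 = 4*x*y - 9*x + 2*y - 24, LT = x*y.

S(f_1,f_2): lcm = y**2. S = 25/7*y + 25/7.
  leading term y: no divisor's leading term divides it; move 25/7*y to the remainder.
  leading term 1: no divisor's leading term divides it; move 25/7 to the remainder.
  remainder 25/7*y + 25/7 ≠ 0; add h_4 = 25/7*y + 25/7 to the basis.

S(f_1,f_3): lcm = x*y**2. S = 21/4*x*y + 2*x - 1/2*y**2 + 6*y.
  leading term x*y: subtract (21/16)·f_3 from 21/4*x*y + 2*x - 1/2*y**2 + 6*y → 221/16*x - 1/2*y**2 + 27/8*y + 63/2
  leading term x: no divisor's leading term divides it; move 221/16*x to the remainder.
  leading term y**2: subtract (1/4)·f_1 from -1/2*y**2 + 27/8*y + 63/2 → 39/8*y + 65/2
  leading term y: subtract (273/200)·h_4 from 39/8*y + 65/2 → 221/8
  leading term 1: no divisor's leading term divides it; move 221/8 to the remainder.
  remainder 221/16*x + 221/8 ≠ 0; add h_5 = 221/16*x + 221/8 to the basis.

The other S-polynomials (S(f_2,f_3), S(f_1,h_4), S(f_2,h_4), S(f_3,h_4), S(f_1,h_5), S(f_2,h_5), S(f_3,h_5), S(h_4,h_5)) all reduce to 0 modulo the current basis, so we have a Gröbner basis.
Inter-reduce: drop elements whose leading term is divisible by another's, tail-reduce, and make monic.
Reduced Gröbner basis: {x + 2, y + 1}.

From the last basis element, y + 1 = 0, so y takes values in {-1}. Each choice, substituted upward through the basis, yields the corresponding point(s) of the solution set.
  y = -1: the earlier basis element becomes x + 2 = 0, giving x = -2 — point (-2, -1).

{(-2, -1)}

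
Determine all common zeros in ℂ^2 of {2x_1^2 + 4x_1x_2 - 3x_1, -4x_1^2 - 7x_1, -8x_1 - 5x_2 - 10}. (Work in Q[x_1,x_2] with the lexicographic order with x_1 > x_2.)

Compute a lex Gröbner basis by Buchberger's algorithm.
f_1 = 2x_1^2 + 4x_1x_2 - 3x_1, LT = x_1^2.
f_2 = -4x_1^2 - 7x_1, LT = x_1^2.
f_3 = -8x_1 - 5x_2 - 10, LT = x_1.

S(f_1,f_2): lcm = x_1^2. S = 2x_1x_2 - 13/4x_1.
  reduce S modulo (f_1, f_2, f_3):
  remainder -5/4x_2^2 - 15/32x_2 + 65/16 ≠ 0; add h_4 = -5/4x_2^2 - 15/32x_2 + 65/16 to the basis.

S(f_1,f_3): lcm = x_1^2. S = 11/8x_1x_2 - 11/4x_1.
  reduce S modulo (f_1, f_2, f_3, h_4):
  remainder 165/512x_2 + 165/256 ≠ 0; add h_5 = 165/512x_2 + 165/256 to the basis.

The other S-polynomials (S(f_2,f_3), S(f_1,h_4), S(f_2,h_4), S(f_3,h_4), S(f_1,h_5), S(f_2,h_5), S(f_3,h_5), S(h_4,h_5)) all reduce to 0 modulo the current basis, so we have a Gröbner basis.
Inter-reduce: drop elements whose leading term is divisible by another's, tail-reduce, and make monic.
Reduced Gröbner basis: {x_1, x_2 + 2}.

From the last basis element, x_2 + 2 = 0, so x_2 takes values in {-2}. Each choice, substituted upward through the basis, yields the corresponding point(s) of the solution set.
  x_2 = -2: the earlier basis element becomes x_1 = 0, giving x_1 = 0 — point (0, -2).

{(0, -2)}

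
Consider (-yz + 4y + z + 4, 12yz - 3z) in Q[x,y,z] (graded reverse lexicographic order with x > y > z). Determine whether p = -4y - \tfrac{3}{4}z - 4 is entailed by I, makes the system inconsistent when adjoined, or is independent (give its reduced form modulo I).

First compute the reduced Gröbner basis of I by Buchberger's algorithm.
f_1 = -yz + 4y + z + 4, LT = yz.
f_2 = 12yz - 3z, LT = yz.

S(f_1,f_2): lcm = yz. S = -4y - \tfrac{3}{4}z - 4.
  leading term y: no divisor's leading term divides it; move -4y to the remainder.
  leading term z: no divisor's leading term divides it; move -\tfrac{3}{4}z to the remainder.
  leading term 1: no divisor's leading term divides it; move -4 to the remainder.
  remainder -4y - \tfrac{3}{4}z - 4 ≠ 0; add h_3 = -4y - \tfrac{3}{4}z - 4 to the basis.

S(f_1,h_3): lcm = yz. S = -\tfrac{3}{16}z^{2} - 4y - 2z - 4.
  leading term z^{2}: no divisor's leading term divides it; move -\tfrac{3}{16}z^{2} to the remainder.
  leading term y: subtract (1)·h_3 from -4y - 2z - 4 → -\tfrac{5}{4}z
  leading term z: no divisor's leading term divides it; move -\tfrac{5}{4}z to the remainder.
  remainder -\tfrac{3}{16}z^{2} - \tfrac{5}{4}z ≠ 0; add h_4 = -\tfrac{3}{16}z^{2} - \tfrac{5}{4}z to the basis.

The other S-polynomials (S(f_2,h_3), S(f_1,h_4), S(f_2,h_4), S(h_3,h_4)) all reduce to 0 modulo the current basis, so we have a Gröbner basis.
Inter-reduce: drop elements whose leading term is divisible by another's, tail-reduce, and make monic.
Reduced Gröbner basis: {z^{2} + \tfrac{20}{3}z, y + \tfrac{3}{16}z + 1}.
Label its elements g_1 = z^{2} + \tfrac{20}{3}z, g_2 = y + \tfrac{3}{16}z + 1.

Reduce p = -4y - \tfrac{3}{4}z - 4 modulo G:
  leading term y: subtract (-4)·g_2 from -4y - \tfrac{3}{4}z - 4 → 0
  normal form = 0.
Since the normal form is 0, p ∈ I.

-4y - \tfrac{3}{4}z - 4 lies in I (it reduces to 0).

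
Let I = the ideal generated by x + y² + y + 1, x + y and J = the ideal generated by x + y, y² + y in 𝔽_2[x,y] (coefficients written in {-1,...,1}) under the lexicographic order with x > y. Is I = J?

Equality of ideals is decidable: compute both reduced Gröbner bases (unique for the ordering) and check whether they agree.
Buchberger on the first generating set:
f_1 = x + y² + y + 1, LT = x.
f_2 = x + y, LT = x.

S(f_1,f_2): lcm = x. S = y² + 1.
  reduce S modulo (f_1, f_2):
  remainder y² + 1 ≠ 0; add g_3 = y² + 1 to the basis.

The other S-polynomials (S(f_1,g_3), S(f_2,g_3)) all reduce to 0 modulo the current basis, so we have a Gröbner basis.
Inter-reduce: drop elements whose leading term is divisible by another's, tail-reduce, and make monic.
Reduced Gröbner basis: {x + y, y² + 1}.

Buchberger on the second generating set:
h_1 = x + y, LT = x.
h_2 = y² + y, LT = y².

The S-polynomials (S(h_1,h_2)) all reduce to 0 modulo the current basis, so we have a Gröbner basis.
Inter-reduce: drop elements whose leading term is divisible by another's, tail-reduce, and make monic.
Reduced Gröbner basis: {x + y, y² + y}.

These differ, so the ideals are not equal.

No, the ideals differ.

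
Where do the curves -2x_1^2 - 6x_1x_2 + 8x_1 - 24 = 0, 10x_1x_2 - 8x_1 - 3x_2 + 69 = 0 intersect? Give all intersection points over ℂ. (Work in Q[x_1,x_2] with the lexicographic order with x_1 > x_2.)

Compute a lex Gröbner basis by Buchberger's algorithm.
f_1 = -2x_1^2 - 6x_1x_2 + 8x_1 - 24, LT = x_1^2.
f_2 = 10x_1x_2 - 8x_1 - 3x_2 + 69, LT = x_1x_2.

S(f_1,f_2): lcm = x_1^2x_2. S = 4/5x_1^2 + 3x_1x_2^2 - 37/10x_1x_2 - 69/10x_1 + 12x_2.
  reduce S modulo (f_1, f_2):
  remainder -333/50x_1 + 9/10x_2^2 - 981/100x_2 + 1593/100 ≠ 0; add h_3 = -333/50x_1 + 9/10x_2^2 - 981/100x_2 + 1593/100 to the basis.

S(f_2,h_3): lcm = x_1x_2. S = -4/5x_1 + 5/37x_2^3 - 109/74x_2^2 + 387/185x_2 + 69/10.
  reduce S modulo (f_1, f_2, h_3):
  remainder 5/37x_2^3 - 117/74x_2^2 + 121/37x_2 + 369/74 ≠ 0; add h_4 = 5/37x_2^3 - 117/74x_2^2 + 121/37x_2 + 369/74 to the basis.

The other S-polynomials (S(f_1,h_3), S(f_1,h_4), S(f_2,h_4), S(h_3,h_4)) all reduce to 0 modulo the current basis, so we have a Gröbner basis.
Inter-reduce: drop elements whose leading term is divisible by another's, tail-reduce, and make monic.
Reduced Gröbner basis: {x_1 - 5/37x_2^2 + 109/74x_2 - 177/74, x_2^3 - 117/10x_2^2 + 121/5x_2 + 369/10}.

Since the basis is lex-ordered, x_2^3 - 117/10x_2^2 + 121/5x_2 + 369/10 is univariate in x_2. Its roots are {-1, 9/2, 41/5}. Back-substituting each root into the other basis elements fixes the other coordinates.
  x_2 = -1: the earlier basis element becomes x_1 - 4 = 0, giving x_1 = 4 — point (4, -1).
  x_2 = 9/2: the earlier basis element becomes x_1 + 3/2 = 0, giving x_1 = -3/2 — point (-3/2, 9/2).
  x_2 = 41/5: the earlier basis element becomes x_1 + 3/5 = 0, giving x_1 = -3/5 — point (-3/5, 41/5).

{(4, -1), (-3/2, 9/2), (-3/5, 41/5)}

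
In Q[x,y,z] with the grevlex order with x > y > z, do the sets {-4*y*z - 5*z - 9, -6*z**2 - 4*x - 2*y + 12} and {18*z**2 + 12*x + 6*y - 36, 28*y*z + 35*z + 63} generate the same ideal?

Yes, the ideals are equal.

Two ideals are equal iff their reduced Gröbner bases coincide (the reduced basis is unique for a fixed ordering).
Buchberger on the first generating set:
f_1 = -4*y*z - 5*z - 9, LT = y*z.
f_2 = -6*z**2 - 4*x - 2*y + 12, LT = z**2.

S(f_1,f_2): lcm = y*z**2. S = -2/3*x*y - 1/3*y**2 + 5/4*z**2 + 2*y + 9/4*z.
  leading term x*y: no divisor's leading term divides it; move -2/3*x*y to the remainder.
  leading term y**2: no divisor's leading term divides it; move -1/3*y**2 to the remainder.
  leading term z**2: subtract (-5/24)·f_2 from 5/4*z**2 + 2*y + 9/4*z → -5/6*x + 19/12*y + 9/4*z + 5/2
  leading term x: no divisor's leading term divides it; move -5/6*x to the remainder.
  leading term y: no divisor's leading term divides it; move 19/12*y to the remainder.
  leading term z: no divisor's leading term divides it; move 9/4*z to the remainder.
  leading term 1: no divisor's leading term divides it; move 5/2 to the remainder.
  remainder -2/3*x*y - 1/3*y**2 - 5/6*x + 19/12*y + 9/4*z + 5/2 ≠ 0; add g_3 = -2/3*x*y - 1/3*y**2 - 5/6*x + 19/12*y + 9/4*z + 5/2 to the basis.

The other S-polynomials (S(f_1,g_3), S(f_2,g_3)) all reduce to 0 modulo the current basis, so we have a Gröbner basis.
Inter-reduce: drop elements whose leading term is divisible by another's, tail-reduce, and make monic.
Reduced Gröbner basis: {x*y + 1/2*y**2 + 5/4*x - 19/8*y - 27/8*z - 15/4, y*z + 5/4*z + 9/4, z**2 + 2/3*x + 1/3*y - 2}.

Buchberger on the second generating set:
h_1 = 18*z**2 + 12*x + 6*y - 36, LT = z**2.
h_2 = 28*y*z + 35*z + 63, LT = y*z.

S(h_1,h_2): lcm = y*z**2. S = 2/3*x*y + 1/3*y**2 - 5/4*z**2 - 2*y - 9/4*z.
  leading term x*y: no divisor's leading term divides it; move 2/3*x*y to the remainder.
  leading term y**2: no divisor's leading term divides it; move 1/3*y**2 to the remainder.
  leading term z**2: subtract (-5/72)·h_1 from -5/4*z**2 - 2*y - 9/4*z → 5/6*x - 19/12*y - 9/4*z - 5/2
  leading term x: no divisor's leading term divides it; move 5/6*x to the remainder.
  leading term y: no divisor's leading term divides it; move -19/12*y to the remainder.
  leading term z: no divisor's leading term divides it; move -9/4*z to the remainder.
  leading term 1: no divisor's leading term divides it; move -5/2 to the remainder.
  remainder 2/3*x*y + 1/3*y**2 + 5/6*x - 19/12*y - 9/4*z - 5/2 ≠ 0; add k_3 = 2/3*x*y + 1/3*y**2 + 5/6*x - 19/12*y - 9/4*z - 5/2 to the basis.

The other S-polynomials (S(h_1,k_3), S(h_2,k_3)) all reduce to 0 modulo the current basis, so we have a Gröbner basis.
Inter-reduce: drop elements whose leading term is divisible by another's, tail-reduce, and make monic.
Reduced Gröbner basis: {x*y + 1/2*y**2 + 5/4*x - 19/8*y - 27/8*z - 15/4, y*z + 5/4*z + 9/4, z**2 + 2/3*x + 1/3*y - 2}.

The two bases agree; hence the ideals are identical.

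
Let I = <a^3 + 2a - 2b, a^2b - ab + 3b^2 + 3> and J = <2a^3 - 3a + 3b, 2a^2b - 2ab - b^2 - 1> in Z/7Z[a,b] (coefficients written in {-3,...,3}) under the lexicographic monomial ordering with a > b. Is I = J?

Yes, the ideals are equal.

Equality of ideals is decidable: compute both reduced Gröbner bases (unique for the ordering) and check whether they agree.
Buchberger on the first generating set:
f_1 = a^3 + 2a - 2b, LT = a^3.
f_2 = a^2b - ab + 3b^2 + 3, LT = a^2b.

S(f_1,f_2): lcm = a^3b. S = a^2b - 3ab^2 + 2ab - 3a - 2b^2.
  reduce S modulo (f_1, f_2):
  remainder -3ab^2 + 3ab - 3a + 2b^2 - 3 ≠ 0; add g_3 = -3ab^2 + 3ab - 3a + 2b^2 - 3 to the basis.

S(f_1,g_3): lcm = a^3b^2. S = a^3b - a^3 + 3a^2b^2 - a^2 + 2ab^2 - 2b^3.
  reduce S modulo (f_1, f_2, g_3):
  remainder -a^2 + 3ab - 3a + 3b^3 + 3b^2 + 3b + 2 ≠ 0; add g_4 = -a^2 + 3ab - 3a + 3b^3 + 3b^2 + 3b + 2 to the basis.

S(f_2,g_4): lcm = a^2b. S = 3ab^2 + 3ab + 3b^4 + 3b^3 - b^2 + 2b + 3.
  reduce S modulo (f_1, f_2, g_3, g_4):
  remainder -ab - 3a + 3b^4 + 3b^3 + b^2 + 2b ≠ 0; add g_5 = -ab - 3a + 3b^4 + 3b^3 + b^2 + 2b to the basis.

S(g_3,g_4): lcm = a^2b^2. S = -a^2b + a^2 + 3ab^3 + ab^2 + a + 3b^5 + 3b^4 + 3b^3 + 2b^2.
  reduce S modulo (f_1, f_2, g_3, g_4, g_5):
  remainder -a + 3b^5 - 2b^4 + 3b^3 + 2b^2 - b + 1 ≠ 0; add g_6 = -a + 3b^5 - 2b^4 + 3b^3 + 2b^2 - b + 1 to the basis.

S(f_1,g_6): lcm = a^3. S = 3a^2b^5 - 2a^2b^4 + 3a^2b^3 + 2a^2b^2 - a^2b + a^2 + 2a - 2b.
  reduce S modulo (f_1, f_2, g_3, g_4, g_5, g_6):
  remainder -2b^6 - 3b^4 - 3b^3 + 2b^2 - 2b - 2 ≠ 0; add g_7 = -2b^6 - 3b^4 - 3b^3 + 2b^2 - 2b - 2 to the basis.

The other S-polynomials (S(f_2,g_3), S(f_1,g_4), S(f_1,g_5), S(f_2,g_5), S(g_3,g_5), S(g_4,g_5), S(f_2,g_6), S(g_3,g_6), S(g_4,g_6), S(g_5,g_6), S(f_1,g_7), S(f_2,g_7), S(g_3,g_7), S(g_4,g_7), S(g_5,g_7), S(g_6,g_7)) all reduce to 0 modulo the current basis, so we have a Gröbner basis.
Inter-reduce: drop elements whose leading term is divisible by another's, tail-reduce, and make monic.
Reduced Gröbner basis: {a - 3b^5 + 2b^4 - 3b^3 - 2b^2 + b - 1, b^6 - 2b^4 - 2b^3 - b^2 + b + 1}.

Buchberger on the second generating set:
h_1 = 2a^3 - 3a + 3b, LT = a^3.
h_2 = 2a^2b - 2ab - b^2 - 1, LT = a^2b.

S(h_1,h_2): lcm = a^3b. S = a^2b - 3ab^2 + 2ab - 3a - 2b^2.
  reduce S modulo (h_1, h_2):
  remainder -3ab^2 + 3ab - 3a + 2b^2 - 3 ≠ 0; add k_3 = -3ab^2 + 3ab - 3a + 2b^2 - 3 to the basis.

S(h_1,k_3): lcm = a^3b^2. S = a^3b - a^3 + 3a^2b^2 - a^2 + 2ab^2 - 2b^3.
  reduce S modulo (h_1, h_2, k_3):
  remainder -a^2 + 3ab - 3a + 3b^3 + 3b^2 + 3b + 2 ≠ 0; add k_4 = -a^2 + 3ab - 3a + 3b^3 + 3b^2 + 3b + 2 to the basis.

S(h_2,k_4): lcm = a^2b. S = 3ab^2 + 3ab + 3b^4 + 3b^3 - b^2 + 2b + 3.
  reduce S modulo (h_1, h_2, k_3, k_4):
  remainder -ab - 3a + 3b^4 + 3b^3 + b^2 + 2b ≠ 0; add k_5 = -ab - 3a + 3b^4 + 3b^3 + b^2 + 2b to the basis.

S(k_3,k_4): lcm = a^2b^2. S = -a^2b + a^2 + 3ab^3 + ab^2 + a + 3b^5 + 3b^4 + 3b^3 + 2b^2.
  reduce S modulo (h_1, h_2, k_3, k_4, k_5):
  remainder -a + 3b^5 - 2b^4 + 3b^3 + 2b^2 - b + 1 ≠ 0; add k_6 = -a + 3b^5 - 2b^4 + 3b^3 + 2b^2 - b + 1 to the basis.

S(h_1,k_6): lcm = a^3. S = 3a^2b^5 - 2a^2b^4 + 3a^2b^3 + 2a^2b^2 - a^2b + a^2 + 2a - 2b.
  reduce S modulo (h_1, h_2, k_3, k_4, k_5, k_6):
  remainder -2b^6 - 3b^4 - 3b^3 + 2b^2 - 2b - 2 ≠ 0; add k_7 = -2b^6 - 3b^4 - 3b^3 + 2b^2 - 2b - 2 to the basis.

The other S-polynomials (S(h_2,k_3), S(h_1,k_4), S(h_1,k_5), S(h_2,k_5), S(k_3,k_5), S(k_4,k_5), S(h_2,k_6), S(k_3,k_6), S(k_4,k_6), S(k_5,k_6), S(h_1,k_7), S(h_2,k_7), S(k_3,k_7), S(k_4,k_7), S(k_5,k_7), S(k_6,k_7)) all reduce to 0 modulo the current basis, so we have a Gröbner basis.
Inter-reduce: drop elements whose leading term is divisible by another's, tail-reduce, and make monic.
Reduced Gröbner basis: {a - 3b^5 + 2b^4 - 3b^3 - 2b^2 + b - 1, b^6 - 2b^4 - 2b^3 - b^2 + b + 1}.

These coincide, so the ideals are equal.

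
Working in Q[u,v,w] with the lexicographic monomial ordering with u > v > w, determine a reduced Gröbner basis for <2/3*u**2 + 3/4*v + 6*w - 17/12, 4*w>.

G = {u**2 + 9/8*v - 17/8, w}

f_1 = 2/3*u**2 + 3/4*v + 6*w - 17/12, LT = u**2.
f_2 = 4*w, LT = w.

The S-polynomials (S(f_1,f_2)) all reduce to 0 modulo the current basis, so we have a Gröbner basis.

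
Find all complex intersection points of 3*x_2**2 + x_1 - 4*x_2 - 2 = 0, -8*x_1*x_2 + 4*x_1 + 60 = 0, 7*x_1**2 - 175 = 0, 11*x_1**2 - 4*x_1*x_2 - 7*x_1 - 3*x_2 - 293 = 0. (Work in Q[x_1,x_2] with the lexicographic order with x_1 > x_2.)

{(-5, -1)}

Compute a lex Gröbner basis by Buchberger's algorithm.
f_1 = x_1 + 3*x_2**2 - 4*x_2 - 2, LT = x_1.
f_2 = -8*x_1*x_2 + 4*x_1 + 60, LT = x_1*x_2.
f_3 = 7*x_1**2 - 175, LT = x_1**2.
f_4 = 11*x_1**2 - 4*x_1*x_2 - 7*x_1 - 3*x_2 - 293, LT = x_1**2.

S(f_1,f_2): lcm = x_1*x_2. S = 1/2*x_1 + 3*x_2**3 - 4*x_2**2 - 2*x_2 + 15/2.
  reduce S modulo (f_1, f_2, f_3, f_4):
  remainder 3*x_2**3 - 11/2*x_2**2 + 17/2 ≠ 0; add h_5 = 3*x_2**3 - 11/2*x_2**2 + 17/2 to the basis.

S(f_1,f_3): lcm = x_1**2. S = 3*x_1*x_2**2 - 4*x_1*x_2 - 2*x_1 + 25.
  reduce S modulo (f_1, f_2, f_3, f_4, h_5):
  remainder 39/4*x_2**2 + 19/2*x_2 - 1/4 ≠ 0; add h_6 = 39/4*x_2**2 + 19/2*x_2 - 1/4 to the basis.

S(f_1,f_4): lcm = x_1**2. S = 3*x_1*x_2**2 - 40/11*x_1*x_2 - 15/11*x_1 + 3/11*x_2 + 293/11.
  reduce S modulo (f_1, f_2, f_3, f_4, h_5, h_6):
  remainder 849/143*x_2 + 849/143 ≠ 0; add h_7 = 849/143*x_2 + 849/143 to the basis.

The other S-polynomials (S(f_2,f_3), S(f_2,f_4), S(f_3,f_4), S(f_1,h_5), S(f_2,h_5), S(f_3,h_5), S(f_4,h_5), S(f_1,h_6), S(f_2,h_6), S(f_3,h_6), S(f_4,h_6), S(h_5,h_6), S(f_1,h_7), S(f_2,h_7), S(f_3,h_7), S(f_4,h_7), S(h_5,h_7), S(h_6,h_7)) all reduce to 0 modulo the current basis, so we have a Gröbner basis.
Inter-reduce: drop elements whose leading term is divisible by another's, tail-reduce, and make monic.
Reduced Gröbner basis: {x_1 + 5, x_2 + 1}.

Elimination: the polynomial x_2 + 1 lies in the elimination ideal for x_2, so x_2 ∈ {-1}. For each such x_2, the remaining basis elements (now univariate) give the rest of the solution.
  x_2 = -1: the earlier basis element becomes x_1 + 5 = 0, giving x_1 = -5 — point (-5, -1).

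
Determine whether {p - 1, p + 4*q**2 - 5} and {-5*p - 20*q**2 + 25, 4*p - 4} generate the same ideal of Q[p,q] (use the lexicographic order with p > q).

Yes, the ideals are equal.

Equality of ideals is decidable: compute both reduced Gröbner bases (unique for the ordering) and check whether they agree.
Buchberger on the first generating set:
f_1 = p - 1, LT = p.
f_2 = p + 4*q**2 - 5, LT = p.

S(f_1,f_2): lcm = p. S = -4*q**2 + 4.
  leading term q**2: no divisor's leading term divides it; move -4*q**2 to the remainder.
  leading term 1: no divisor's leading term divides it; move 4 to the remainder.
  remainder -4*q**2 + 4 ≠ 0; add g_3 = -4*q**2 + 4 to the basis.

The other S-polynomials (S(f_1,g_3), S(f_2,g_3)) all reduce to 0 modulo the current basis, so we have a Gröbner basis.
Inter-reduce: drop elements whose leading term is divisible by another's, tail-reduce, and make monic.
Reduced Gröbner basis: {p - 1, q**2 - 1}.

Buchberger on the second generating set:
h_1 = -5*p - 20*q**2 + 25, LT = p.
h_2 = 4*p - 4, LT = p.

S(h_1,h_2): lcm = p. S = 4*q**2 - 4.
  leading term q**2: no divisor's leading term divides it; move 4*q**2 to the remainder.
  leading term 1: no divisor's leading term divides it; move -4 to the remainder.
  remainder 4*q**2 - 4 ≠ 0; add k_3 = 4*q**2 - 4 to the basis.

The other S-polynomials (S(h_1,k_3), S(h_2,k_3)) all reduce to 0 modulo the current basis, so we have a Gröbner basis.
Inter-reduce: drop elements whose leading term is divisible by another's, tail-reduce, and make monic.
Reduced Gröbner basis: {p - 1, q**2 - 1}.

The two bases agree; hence the ideals are identical.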